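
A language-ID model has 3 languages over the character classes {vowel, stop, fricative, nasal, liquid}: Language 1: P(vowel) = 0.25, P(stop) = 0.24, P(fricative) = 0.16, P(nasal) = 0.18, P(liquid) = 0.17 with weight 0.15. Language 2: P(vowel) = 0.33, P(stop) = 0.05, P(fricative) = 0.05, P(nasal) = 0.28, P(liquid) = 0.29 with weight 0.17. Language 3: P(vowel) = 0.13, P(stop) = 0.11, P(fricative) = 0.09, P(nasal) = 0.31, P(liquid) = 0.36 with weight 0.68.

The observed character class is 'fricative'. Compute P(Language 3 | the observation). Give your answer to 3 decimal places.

P(component k | x) = w_k·f_k(x) / marginal(x), where marginal(x) = Σ_j w_j·f_j(x).
Categorical probabilities:
  f_1 = P(fricative | comp) = 0.16
  f_2 = P(fricative | comp) = 0.05
  f_3 = P(fricative | comp) = 0.09
Multiply by the mixture weights:
  w_1·f_1 = 0.15 × 0.16 = 0.024
  w_2·f_2 = 0.17 × 0.05 = 0.0085
  w_3·f_3 = 0.68 × 0.09 = 0.0612
Denominator: 0.024 + 0.0085 + 0.0612 = 0.0937
So the posterior for Language 3 is 0.0612 / 0.0937 ≈ 0.653.

0.653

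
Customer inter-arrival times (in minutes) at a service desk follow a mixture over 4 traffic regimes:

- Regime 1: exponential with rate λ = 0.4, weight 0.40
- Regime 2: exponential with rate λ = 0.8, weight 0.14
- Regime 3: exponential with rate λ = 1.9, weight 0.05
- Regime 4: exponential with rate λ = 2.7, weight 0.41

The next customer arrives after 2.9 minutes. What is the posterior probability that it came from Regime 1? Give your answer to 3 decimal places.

The responsibility of component k is π_k f_k(x) divided by Σ_j π_j f_j(x).
Component likelihoods at x = 2.9 minutes:
  p_1 = 0.4·e^(−0.4·2.9) = 0.4·e^(−1.1600) = 0.125394
  p_2 = 0.8·e^(−0.8·2.9) = 0.8·e^(−2.3200) = 0.0786189
  p_3 = 1.9·e^(−1.9·2.9) = 1.9·e^(−5.5100) = 0.0076876
  p_4 = 2.7·e^(−2.7·2.9) = 2.7·e^(−7.8300) = 0.00107359
Unnormalised posteriors:
  π_1·p_1 = 0.40 × 0.125394 = 0.0501578
  π_2·p_2 = 0.14 × 0.0786189 = 0.0110066
  π_3·p_3 = 0.05 × 0.0076876 = 0.00038438
  π_4·p_4 = 0.41 × 0.00107359 = 0.000440171
Sum: 0.0501578 + 0.0110066 + 0.00038438 + 0.000440171 = 0.061989
P(Regime 1 | x) = 0.0501578 / 0.061989 ≈ 0.809

0.809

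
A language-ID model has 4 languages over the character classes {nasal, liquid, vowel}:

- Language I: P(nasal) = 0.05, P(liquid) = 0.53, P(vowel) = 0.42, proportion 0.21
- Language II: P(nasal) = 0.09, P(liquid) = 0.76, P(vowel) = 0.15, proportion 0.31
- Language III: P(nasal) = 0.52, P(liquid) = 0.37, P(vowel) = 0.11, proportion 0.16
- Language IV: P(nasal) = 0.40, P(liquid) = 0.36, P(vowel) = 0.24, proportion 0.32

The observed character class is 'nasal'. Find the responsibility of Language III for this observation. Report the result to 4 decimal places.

0.3333

By Bayes' theorem, P(k | x) = π_k f_k(x) / Σ_j π_j f_j(x).
Evaluate each component's likelihood at the observed value:
  f_I = 0.05
  f_II = 0.09
  f_III = 0.52
  f_IV = 0.4
Unnormalised posteriors:
  π_I·f_I = 0.21 × 0.05 = 0.0105
  π_II·f_II = 0.31 × 0.09 = 0.0279
  π_III·f_III = 0.16 × 0.52 = 0.0832
  π_IV·f_IV = 0.32 × 0.4 = 0.128
Sum: 0.0105 + 0.0279 + 0.0832 + 0.128 = 0.2496
P(Language III | 'nasal') ≈ 0.3333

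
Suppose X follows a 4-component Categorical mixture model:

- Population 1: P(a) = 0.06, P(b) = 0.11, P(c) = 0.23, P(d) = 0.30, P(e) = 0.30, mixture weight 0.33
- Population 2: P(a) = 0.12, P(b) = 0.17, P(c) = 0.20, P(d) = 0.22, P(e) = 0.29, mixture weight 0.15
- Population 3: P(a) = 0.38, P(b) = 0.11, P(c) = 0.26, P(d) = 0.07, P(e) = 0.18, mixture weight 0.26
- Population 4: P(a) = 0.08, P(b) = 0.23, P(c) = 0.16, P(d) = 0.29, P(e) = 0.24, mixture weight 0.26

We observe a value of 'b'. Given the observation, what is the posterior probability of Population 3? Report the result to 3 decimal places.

0.190

Posterior ∝ prior × likelihood, so P(k | x) ∝ w_k f_k(x); normalise over all components.
Component likelihoods at x = 'b':
  L_1 = 0.11
  L_2 = 0.17
  L_3 = 0.11
  L_4 = 0.23
Multiply by the mixture weights:
  w_1·L_1 = 0.33 × 0.11 = 0.0363
  w_2·L_2 = 0.15 × 0.17 = 0.0255
  w_3·L_3 = 0.26 × 0.11 = 0.0286
  w_4·L_4 = 0.26 × 0.23 = 0.0598
Evidence: 0.0363 + 0.0255 + 0.0286 + 0.0598 = 0.1502
So the posterior for Population 3 is 0.0286 / 0.1502 ≈ 0.190.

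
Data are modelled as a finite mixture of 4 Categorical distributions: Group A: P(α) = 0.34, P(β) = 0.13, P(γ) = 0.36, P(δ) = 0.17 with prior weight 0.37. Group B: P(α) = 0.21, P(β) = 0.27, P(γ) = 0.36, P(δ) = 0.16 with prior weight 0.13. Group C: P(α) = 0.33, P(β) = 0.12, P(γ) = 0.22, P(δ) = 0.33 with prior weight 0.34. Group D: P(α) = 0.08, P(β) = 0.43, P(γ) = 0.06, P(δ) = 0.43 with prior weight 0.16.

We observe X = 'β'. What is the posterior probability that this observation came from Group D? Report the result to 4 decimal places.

Apply Bayes' rule: the posterior for each component is proportional to its prior times its likelihood at x.
Component likelihoods at x = 'β':
  L_A = P(β | comp) = 0.13
  L_B = P(β | comp) = 0.27
  L_C = P(β | comp) = 0.12
  L_D = P(β | comp) = 0.43
Weight by the priors:
  π_A·L_A = 0.37 × 0.13 = 0.0481
  π_B·L_B = 0.13 × 0.27 = 0.0351
  π_C·L_C = 0.34 × 0.12 = 0.0408
  π_D·L_D = 0.16 × 0.43 = 0.0688
Denominator: 0.0481 + 0.0351 + 0.0408 + 0.0688 = 0.1928
P(Group D | the observation) = 0.0688 / 0.1928 ≈ 0.3568

0.3568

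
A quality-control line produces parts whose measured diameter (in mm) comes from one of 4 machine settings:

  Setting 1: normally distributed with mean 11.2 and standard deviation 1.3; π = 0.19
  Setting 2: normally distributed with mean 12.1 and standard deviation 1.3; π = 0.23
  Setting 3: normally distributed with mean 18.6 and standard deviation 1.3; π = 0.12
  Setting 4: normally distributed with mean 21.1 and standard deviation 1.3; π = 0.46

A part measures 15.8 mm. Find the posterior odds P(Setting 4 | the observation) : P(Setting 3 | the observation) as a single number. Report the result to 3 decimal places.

Posterior odds = (π_i f_i(x)) / (π_j f_j(x)); the normalising sum cancels.
Evaluate each component's likelihood at the observed value:
  p_1 = 0.000586312
  p_2 = 0.00534497
  p_3 = 0.0301723
  p_4 = 7.54565e-05
Odds = (0.46/0.12) × (7.54565e-05/0.0301723) = 3.83333 × 0.00250085 ≈ 0.010

0.010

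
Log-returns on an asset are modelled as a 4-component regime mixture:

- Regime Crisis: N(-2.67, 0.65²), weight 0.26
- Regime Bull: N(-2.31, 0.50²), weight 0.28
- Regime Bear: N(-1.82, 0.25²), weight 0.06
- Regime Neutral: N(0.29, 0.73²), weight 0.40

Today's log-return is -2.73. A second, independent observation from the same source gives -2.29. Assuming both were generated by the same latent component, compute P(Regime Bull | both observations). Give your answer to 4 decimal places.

Posterior ∝ prior × likelihood, so P(k | x) ∝ w_k f_k(x); normalise over all components.
Since both observations come from the same component, the likelihood for component k is f_k(x₁)·f_k(x₂).
  L_Crisis = [(1/(0.65·√(2π)))·exp(−(-2.73−-2.67)²/(2·0.65²)) = 0.613757·exp(-0.00426) = 0.611148] × [0.517346] = 0.316175
  L_Bull = [(1/(0.50·√(2π)))·exp(−(-2.73−-2.31)²/(2·0.50²)) = 0.797885·exp(-0.35280) = 0.560688] × [0.797247] = 0.447006
  L_Bear = [(1/(0.25·√(2π)))·exp(−(-2.73−-1.82)²/(2·0.25²)) = 1.595769·exp(-6.62480) = 0.00211766] × [0.272574] = 0.000577219
  L_Neutral = [(1/(0.73·√(2π)))·exp(−(-2.73−0.29)²/(2·0.73²)) = 0.546496·exp(-8.55733) = 0.000104999] × [0.0010598] = 1.11278e-07
Multiply by the mixture weights:
  w_Crisis·L_Crisis = 0.26 × 0.316175 = 0.0822055
  w_Bull·L_Bull = 0.28 × 0.447006 = 0.125162
  w_Bear·L_Bear = 0.06 × 0.000577219 = 3.46332e-05
  w_Neutral·L_Neutral = 0.40 × 1.11278e-07 = 4.45113e-08
Evidence: 0.0822055 + 0.125162 + 3.46332e-05 + 4.45113e-08 = 0.207402
P(Regime Bull | x₁, x₂) = 0.125162 / 0.207402 ≈ 0.6035

0.6035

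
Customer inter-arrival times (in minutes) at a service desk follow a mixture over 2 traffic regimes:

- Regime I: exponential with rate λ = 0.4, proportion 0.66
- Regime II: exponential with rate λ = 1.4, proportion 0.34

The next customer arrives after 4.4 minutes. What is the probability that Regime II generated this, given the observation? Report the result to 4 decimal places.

0.0217

Apply Bayes' rule: the posterior for each component is proportional to its prior times its likelihood at x.
Evaluate each component's likelihood at the observed value:
  L_I = 0.0688179
  L_II = 0.00295715
Multiply by the mixture weights:
  P(Z=I)·L_I = 0.66 × 0.0688179 = 0.0454198
  P(Z=II)·L_II = 0.34 × 0.00295715 = 0.00100543
Evidence: 0.0454198 + 0.00100543 = 0.0464253
Responsibility of Regime II: 0.00100543 / 0.0464253 ≈ 0.0217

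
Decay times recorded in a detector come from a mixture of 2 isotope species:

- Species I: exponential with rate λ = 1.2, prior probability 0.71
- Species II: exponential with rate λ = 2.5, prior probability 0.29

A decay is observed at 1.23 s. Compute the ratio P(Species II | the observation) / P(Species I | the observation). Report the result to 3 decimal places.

Posterior odds = (π_i f_i(x)) / (π_j f_j(x)); the normalising sum cancels.
Evaluate each component's likelihood at the observed value:
  p_I = 0.27426
  p_II = 0.115474
Posterior odds = (π_II·p_II) / (π_I·p_I) = (0.29·0.115474) / (0.71·0.27426) = 0.0334875 / 0.194725 ≈ 0.172

0.172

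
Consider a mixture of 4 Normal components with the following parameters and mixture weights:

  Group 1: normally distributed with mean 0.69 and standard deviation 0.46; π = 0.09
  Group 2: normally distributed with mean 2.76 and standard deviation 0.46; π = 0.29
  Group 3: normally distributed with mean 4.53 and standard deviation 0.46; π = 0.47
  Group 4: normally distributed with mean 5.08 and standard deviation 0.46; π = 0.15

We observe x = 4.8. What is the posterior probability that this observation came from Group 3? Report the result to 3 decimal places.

Apply Bayes' rule: the posterior for each component is proportional to its prior times its likelihood at x.
Evaluate each component's likelihood at the observed value:
  f_1 = 4.01064e-18
  f_2 = 4.65e-05
  f_3 = 0.730031
  f_4 = 0.720604
Weight by the priors:
  P(Z=1)·f_1 = 0.09 × 4.01064e-18 = 3.60958e-19
  P(Z=2)·f_2 = 0.29 × 4.65e-05 = 1.3485e-05
  P(Z=3)·f_3 = 0.47 × 0.730031 = 0.343114
  P(Z=4)·f_4 = 0.15 × 0.720604 = 0.108091
Marginal: 3.60958e-19 + 1.3485e-05 + 0.343114 + 0.108091 = 0.451219
So the posterior for Group 3 is 0.343114 / 0.451219 ≈ 0.760.

0.760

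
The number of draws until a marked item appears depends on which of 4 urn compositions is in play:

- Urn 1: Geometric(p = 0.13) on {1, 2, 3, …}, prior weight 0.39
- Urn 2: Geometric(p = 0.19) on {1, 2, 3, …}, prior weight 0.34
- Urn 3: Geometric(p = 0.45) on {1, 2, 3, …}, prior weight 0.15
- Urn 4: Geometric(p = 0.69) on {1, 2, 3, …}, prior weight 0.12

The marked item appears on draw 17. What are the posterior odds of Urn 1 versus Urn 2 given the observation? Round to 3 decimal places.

2.462

The posterior odds equal the prior odds times the likelihood ratio: (π_i/π_j)·(f_i(x)/f_j(x)).
Geometric probabilities:
  f_1 = 0.13·(1−0.13)^16 = 0.13·0.107723 = 0.014004
  f_2 = 0.19·(1−0.19)^16 = 0.19·0.0343368 = 0.006524
  f_3 = 0.45·(1−0.45)^16 = 0.45·7.01137e-05 = 3.15512e-05
  f_4 = 0.69·(1−0.69)^16 = 0.69·7.27423e-09 = 5.01922e-09
Posterior odds = (π_1·f_1) / (π_2·f_2) = (0.39·0.014004) / (0.34·0.006524) = 0.00546155 / 0.00221816 ≈ 2.462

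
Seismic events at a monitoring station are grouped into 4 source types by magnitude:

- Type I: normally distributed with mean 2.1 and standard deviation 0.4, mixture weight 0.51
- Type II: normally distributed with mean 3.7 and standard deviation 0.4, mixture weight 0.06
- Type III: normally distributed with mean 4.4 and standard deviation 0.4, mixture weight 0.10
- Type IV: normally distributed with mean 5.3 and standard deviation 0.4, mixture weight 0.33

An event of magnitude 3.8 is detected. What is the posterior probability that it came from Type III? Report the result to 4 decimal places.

By Bayes' theorem, P(k | x) = w_k f_k(x) / Σ_j w_j f_j(x).
Normal densities:
  p_I = 0.000119297
  p_II = 0.96667
  p_III = 0.323794
  p_IV = 0.000881489
Prior × likelihood for each component:
  w_I·p_I = 0.51 × 0.000119297 = 6.08413e-05
  w_II·p_II = 0.06 × 0.96667 = 0.0580002
  w_III·p_III = 0.10 × 0.323794 = 0.0323794
  w_IV·p_IV = 0.33 × 0.000881489 = 0.000290891
Evidence: 6.08413e-05 + 0.0580002 + 0.0323794 + 0.000290891 = 0.0907313
P(Type III | 3.8) = 0.0323794 / 0.0907313 ≈ 0.3569

0.3569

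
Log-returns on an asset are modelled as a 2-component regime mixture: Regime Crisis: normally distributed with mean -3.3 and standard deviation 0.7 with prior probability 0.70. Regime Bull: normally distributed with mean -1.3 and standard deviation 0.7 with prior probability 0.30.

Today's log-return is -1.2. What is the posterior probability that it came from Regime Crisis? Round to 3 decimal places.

Apply Bayes' rule: the posterior for each component is proportional to its prior times its likelihood at x.
Component likelihoods at x = -1.2:
  p_Crisis = (1/(0.7·√(2π)))·exp(−(-1.2−-3.3)²/(2·0.7²)) = 0.569918·exp(-4.50000) = 0.00633121
  p_Bull = (1/(0.7·√(2π)))·exp(−(-1.2−-1.3)²/(2·0.7²)) = 0.569918·exp(-0.01020) = 0.564132
Prior × likelihood for each component:
  π_Crisis·p_Crisis = 0.70 × 0.00633121 = 0.00443185
  π_Bull·p_Bull = 0.30 × 0.564132 = 0.169239
Sum: 0.00443185 + 0.169239 = 0.173671
P(Regime Crisis | data) = 0.00443185 / 0.173671 ≈ 0.026

0.026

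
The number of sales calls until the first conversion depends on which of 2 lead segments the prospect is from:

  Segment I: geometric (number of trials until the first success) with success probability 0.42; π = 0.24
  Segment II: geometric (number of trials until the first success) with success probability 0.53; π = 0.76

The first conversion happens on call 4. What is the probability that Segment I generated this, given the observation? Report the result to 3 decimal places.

0.320

P(component k | x) = π_k·f_k(x) / marginal(x), where marginal(x) = Σ_j π_j·f_j(x).
Component likelihoods at x = 4:
  f_I = 0.42·(1−0.42)^3 = 0.42·0.195112 = 0.081947
  f_II = 0.53·(1−0.53)^3 = 0.53·0.103823 = 0.0550262
Multiply by the mixture weights:
  π_I·f_I = 0.24 × 0.081947 = 0.0196673
  π_II·f_II = 0.76 × 0.0550262 = 0.0418199
Sum: 0.0196673 + 0.0418199 = 0.0614872
Responsibility of Segment I: 0.0196673 / 0.0614872 ≈ 0.320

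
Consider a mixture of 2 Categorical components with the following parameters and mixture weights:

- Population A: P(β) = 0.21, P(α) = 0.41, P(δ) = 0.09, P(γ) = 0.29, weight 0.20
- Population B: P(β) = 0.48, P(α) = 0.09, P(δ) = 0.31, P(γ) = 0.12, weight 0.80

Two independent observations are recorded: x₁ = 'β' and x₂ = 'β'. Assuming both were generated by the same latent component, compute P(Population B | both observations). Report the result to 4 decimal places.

0.9543

Apply Bayes' rule: the posterior for each component is proportional to its prior times its likelihood at x.
Since both observations come from the same component, the likelihood for component k is f_k(x₁)·f_k(x₂).
  f_A = [P(β | comp) = 0.21] × [0.21] = 0.0441
  f_B = [P(β | comp) = 0.48] × [0.48] = 0.2304
Weight by the priors:
  P(Z=A)·f_A = 0.20 × 0.0441 = 0.00882
  P(Z=B)·f_B = 0.80 × 0.2304 = 0.18432
Marginal: 0.00882 + 0.18432 = 0.19314
So the posterior for Population B is 0.18432 / 0.19314 ≈ 0.9543.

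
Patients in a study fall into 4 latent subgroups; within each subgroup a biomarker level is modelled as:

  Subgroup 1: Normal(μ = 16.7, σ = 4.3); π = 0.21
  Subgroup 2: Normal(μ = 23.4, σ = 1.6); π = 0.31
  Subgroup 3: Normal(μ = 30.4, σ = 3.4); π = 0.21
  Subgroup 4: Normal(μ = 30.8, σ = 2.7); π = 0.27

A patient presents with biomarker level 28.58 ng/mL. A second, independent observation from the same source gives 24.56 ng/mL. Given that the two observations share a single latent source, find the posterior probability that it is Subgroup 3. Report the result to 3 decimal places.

Apply Bayes' rule: the posterior for each component is proportional to its prior times its likelihood at x.
Since both observations come from the same component, the likelihood for component k is f_k(x₁)·f_k(x₂).
  L_1 = [(1/(4.3·√(2π)))·exp(−(28.58−16.7)²/(2·4.3²)) = 0.092777·exp(-3.81651) = 0.00204152] × [0.0174542] = 3.56331e-05
  L_2 = [(1/(1.6·√(2π)))·exp(−(28.58−23.4)²/(2·1.6²)) = 0.249339·exp(-5.24070) = 0.00132063] × [0.191713] = 0.000253183
  L_3 = [(1/(3.4·√(2π)))·exp(−(28.58−30.4)²/(2·3.4²)) = 0.117336·exp(-0.14327) = 0.101674] × [0.0268398] = 0.00272891
  L_4 = [(1/(2.7·√(2π)))·exp(−(28.58−30.8)²/(2·2.7²)) = 0.147756·exp(-0.33802) = 0.105377] × [0.0102261] = 0.0010776
Prior × likelihood for each component:
  π_1·L_1 = 0.21 × 3.56331e-05 = 7.48295e-06
  π_2·L_2 = 0.31 × 0.000253183 = 7.84866e-05
  π_3·L_3 = 0.21 × 0.00272891 = 0.000573071
  π_4·L_4 = 0.27 × 0.0010776 = 0.000290951
Evidence: 7.48295e-06 + 7.84866e-05 + 0.000573071 + 0.000290951 = 0.000949991
So the posterior for Subgroup 3 is 0.000573071 / 0.000949991 ≈ 0.603.

0.603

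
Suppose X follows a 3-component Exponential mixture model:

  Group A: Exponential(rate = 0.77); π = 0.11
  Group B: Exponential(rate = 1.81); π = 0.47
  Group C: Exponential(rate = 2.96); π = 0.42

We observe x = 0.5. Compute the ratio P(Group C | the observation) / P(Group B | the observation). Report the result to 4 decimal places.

0.8223

Only the two components matter; the odds are (w_i f_i(x)) / (w_j f_j(x)).
Evaluate each component's likelihood at the observed value:
  L_A = 0.77·e^(−0.77·0.5) = 0.77·e^(−0.3850) = 0.523947
  L_B = 1.81·e^(−1.81·0.5) = 1.81·e^(−0.9050) = 0.732221
  L_C = 2.96·e^(−2.96·0.5) = 2.96·e^(−1.4800) = 0.673808
Odds = (0.42/0.47) × (0.673808/0.732221) = 0.893617 × 0.920225 ≈ 0.8223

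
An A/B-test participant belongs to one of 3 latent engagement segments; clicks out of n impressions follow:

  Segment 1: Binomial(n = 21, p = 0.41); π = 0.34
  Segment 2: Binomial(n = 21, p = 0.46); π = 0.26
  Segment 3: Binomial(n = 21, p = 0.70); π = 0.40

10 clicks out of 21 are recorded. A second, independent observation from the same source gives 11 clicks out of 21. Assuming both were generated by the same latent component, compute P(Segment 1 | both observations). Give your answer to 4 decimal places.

0.4176

P(component k | x) = π_k·f_k(x) / marginal(x), where marginal(x) = Σ_j π_j·f_j(x).
Since both observations come from the same component, the likelihood for component k is f_k(x₁)·f_k(x₂).
  L_1 = [C(21,10)·0.41^10·0.59^11 = 352716·0.000134227·0.00301559 = 0.14277] × [0.0992128] = 0.0141646
  L_2 = [C(21,10)·0.46^10·0.54^11 = 352716·0.000424207·0.0011385 = 0.170347] × [0.145111] = 0.0247192
  L_3 = [C(21,10)·0.70^10·0.30^11 = 352716·0.0282475·1.77147e-06 = 0.0176498] × [0.0411828] = 0.000726868
Multiply by the mixture weights:
  π_1·L_1 = 0.34 × 0.0141646 = 0.00481596
  π_2·L_2 = 0.26 × 0.0247192 = 0.00642698
  π_3·L_3 = 0.40 × 0.000726868 = 0.000290747
Sum: 0.00481596 + 0.00642698 + 0.000290747 = 0.0115337
So the posterior for Segment 1 is 0.00481596 / 0.0115337 ≈ 0.4176.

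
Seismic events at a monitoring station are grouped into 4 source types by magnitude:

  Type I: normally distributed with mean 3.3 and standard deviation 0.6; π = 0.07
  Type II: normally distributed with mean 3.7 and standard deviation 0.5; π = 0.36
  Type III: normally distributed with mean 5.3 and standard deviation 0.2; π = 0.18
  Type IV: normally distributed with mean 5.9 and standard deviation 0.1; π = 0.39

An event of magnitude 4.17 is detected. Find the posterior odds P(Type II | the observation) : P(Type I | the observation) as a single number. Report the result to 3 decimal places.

The posterior odds equal the prior odds times the likelihood ratio: (w_i/w_j)·(f_i(x)/f_j(x)).
Normal densities:
  L_I = (1/(0.6·√(2π)))·exp(−(4.17−3.3)²/(2·0.6²)) = 0.664904·exp(-1.05125) = 0.232384
  L_II = (1/(0.5·√(2π)))·exp(−(4.17−3.7)²/(2·0.5²)) = 0.797885·exp(-0.44180) = 0.512943
  L_III = (1/(0.2·√(2π)))·exp(−(4.17−5.3)²/(2·0.2²)) = 1.994711·exp(-15.96125) = 2.33344e-07
  L_IV = (1/(0.1·√(2π)))·exp(−(4.17−5.9)²/(2·0.1²)) = 3.989423·exp(-149.64500) = 4.08237e-65
0.184659 / 0.0162669 ≈ 11.352

11.352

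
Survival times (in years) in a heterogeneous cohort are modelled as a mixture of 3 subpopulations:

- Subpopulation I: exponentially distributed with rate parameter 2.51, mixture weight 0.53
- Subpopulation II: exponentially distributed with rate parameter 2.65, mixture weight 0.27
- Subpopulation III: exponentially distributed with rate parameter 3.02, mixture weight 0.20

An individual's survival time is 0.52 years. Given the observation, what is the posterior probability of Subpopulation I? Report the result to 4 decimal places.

Posterior ∝ prior × likelihood, so P(k | x) ∝ P(Z=k) f_k(x); normalise over all components.
Evaluate each component's likelihood at the observed value:
  L_I = 2.51·e^(−2.51·0.52) = 2.51·e^(−1.3052) = 0.680507
  L_II = 2.65·e^(−2.65·0.52) = 2.65·e^(−1.3780) = 0.668018
  L_III = 3.02·e^(−3.02·0.52) = 3.02·e^(−1.5704) = 0.628045
Prior × likelihood for each component:
  P(Z=I)·L_I = 0.53 × 0.680507 = 0.360669
  P(Z=II)·L_II = 0.27 × 0.668018 = 0.180365
  P(Z=III)·L_III = 0.20 × 0.628045 = 0.125609
Marginal: 0.360669 + 0.180365 + 0.125609 = 0.666643
So the posterior for Subpopulation I is 0.360669 / 0.666643 ≈ 0.5410.

0.5410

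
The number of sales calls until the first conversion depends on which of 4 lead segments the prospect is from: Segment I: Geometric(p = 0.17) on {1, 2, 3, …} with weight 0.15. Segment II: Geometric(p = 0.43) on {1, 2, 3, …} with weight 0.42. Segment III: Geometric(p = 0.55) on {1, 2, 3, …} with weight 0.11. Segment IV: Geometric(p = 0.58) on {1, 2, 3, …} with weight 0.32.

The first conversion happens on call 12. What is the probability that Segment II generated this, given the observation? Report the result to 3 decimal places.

0.101

Apply Bayes' rule: the posterior for each component is proportional to its prior times its likelihood at x.
Component likelihoods at x = 12:
  L_I = 0.0218931
  L_II = 0.000887344
  L_III = 8.42753e-05
  L_IV = 4.16074e-05
Unnormalised posteriors:
  w_I·L_I = 0.15 × 0.0218931 = 0.00328397
  w_II·L_II = 0.42 × 0.000887344 = 0.000372684
  w_III·L_III = 0.11 × 8.42753e-05 = 9.27028e-06
  w_IV·L_IV = 0.32 × 4.16074e-05 = 1.33144e-05
Evidence: 0.00328397 + 0.000372684 + 9.27028e-06 + 1.33144e-05 = 0.00367924
P(Segment II | 12) ≈ 0.101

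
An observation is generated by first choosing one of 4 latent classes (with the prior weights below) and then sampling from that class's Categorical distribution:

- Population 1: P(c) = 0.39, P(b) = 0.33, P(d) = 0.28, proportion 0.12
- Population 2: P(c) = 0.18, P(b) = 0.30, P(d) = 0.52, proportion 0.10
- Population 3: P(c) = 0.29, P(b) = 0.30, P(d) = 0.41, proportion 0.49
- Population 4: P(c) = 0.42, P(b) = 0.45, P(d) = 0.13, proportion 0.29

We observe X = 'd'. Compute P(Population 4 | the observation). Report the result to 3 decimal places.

0.116

P(component k | x) = π_k·f_k(x) / marginal(x), where marginal(x) = Σ_j π_j·f_j(x).
Categorical probabilities:
  p_1 = 0.28
  p_2 = 0.52
  p_3 = 0.41
  p_4 = 0.13
Weight by the priors:
  π_1·p_1 = 0.12 × 0.28 = 0.0336
  π_2·p_2 = 0.10 × 0.52 = 0.052
  π_3·p_3 = 0.49 × 0.41 = 0.2009
  π_4·p_4 = 0.29 × 0.13 = 0.0377
Marginal: 0.0336 + 0.052 + 0.2009 + 0.0377 = 0.3242
P(Population 4 | data) ≈ 0.116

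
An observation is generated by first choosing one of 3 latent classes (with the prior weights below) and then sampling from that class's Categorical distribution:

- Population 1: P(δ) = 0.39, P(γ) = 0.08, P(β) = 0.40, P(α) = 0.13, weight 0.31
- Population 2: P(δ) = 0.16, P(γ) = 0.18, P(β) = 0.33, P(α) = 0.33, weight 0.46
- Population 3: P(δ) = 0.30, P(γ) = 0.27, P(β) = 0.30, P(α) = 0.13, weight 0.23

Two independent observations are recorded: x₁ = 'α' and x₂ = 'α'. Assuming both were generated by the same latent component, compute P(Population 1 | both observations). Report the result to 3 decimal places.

0.088

By Bayes' theorem, P(k | x) = P(Z=k) f_k(x) / Σ_j P(Z=j) f_j(x).
Since both observations come from the same component, the likelihood for component k is f_k(x₁)·f_k(x₂).
  p_1 = [0.13] × [0.13] = 0.0169
  p_2 = [0.33] × [0.33] = 0.1089
  p_3 = [0.13] × [0.13] = 0.0169
Unnormalised posteriors:
  P(Z=1)·p_1 = 0.31 × 0.0169 = 0.005239
  P(Z=2)·p_2 = 0.46 × 0.1089 = 0.050094
  P(Z=3)·p_3 = 0.23 × 0.0169 = 0.003887
Denominator: 0.005239 + 0.050094 + 0.003887 = 0.05922
P(Population 1 | data) ≈ 0.088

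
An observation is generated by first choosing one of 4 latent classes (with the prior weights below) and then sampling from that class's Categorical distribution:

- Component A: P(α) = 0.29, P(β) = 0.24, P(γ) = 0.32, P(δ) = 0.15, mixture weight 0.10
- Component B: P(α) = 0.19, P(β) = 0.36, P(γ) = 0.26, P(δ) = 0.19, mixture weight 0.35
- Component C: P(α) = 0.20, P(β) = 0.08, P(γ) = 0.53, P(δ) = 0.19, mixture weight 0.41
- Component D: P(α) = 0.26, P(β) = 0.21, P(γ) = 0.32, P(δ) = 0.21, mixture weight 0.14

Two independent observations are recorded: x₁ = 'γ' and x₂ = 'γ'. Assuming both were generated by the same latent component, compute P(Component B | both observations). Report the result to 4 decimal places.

By Bayes' theorem, P(k | x) = π_k f_k(x) / Σ_j π_j f_j(x).
Since both observations come from the same component, the likelihood for component k is f_k(x₁)·f_k(x₂).
  p_A = [P(γ | comp) = 0.32] × [0.32] = 0.1024
  p_B = [P(γ | comp) = 0.26] × [0.26] = 0.0676
  p_C = [P(γ | comp) = 0.53] × [0.53] = 0.2809
  p_D = [P(γ | comp) = 0.32] × [0.32] = 0.1024
Prior × likelihood for each component:
  π_A·p_A = 0.10 × 0.1024 = 0.01024
  π_B·p_B = 0.35 × 0.0676 = 0.02366
  π_C·p_C = 0.41 × 0.2809 = 0.115169
  π_D·p_D = 0.14 × 0.1024 = 0.014336
Evidence: 0.01024 + 0.02366 + 0.115169 + 0.014336 = 0.163405
So the posterior for Component B is 0.02366 / 0.163405 ≈ 0.1448.

0.1448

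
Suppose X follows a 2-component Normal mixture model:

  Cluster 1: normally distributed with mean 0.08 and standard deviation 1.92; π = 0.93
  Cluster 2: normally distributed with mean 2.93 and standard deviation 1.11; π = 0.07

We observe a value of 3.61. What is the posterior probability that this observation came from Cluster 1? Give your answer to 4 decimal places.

Apply Bayes' rule: the posterior for each component is proportional to its prior times its likelihood at x.
Component likelihoods at x = 3.61:
  p_1 = (1/(1.92·√(2π)))·exp(−(3.61−0.08)²/(2·1.92²)) = 0.207782·exp(-1.69012) = 0.0383354
  p_2 = (1/(1.11·√(2π)))·exp(−(3.61−2.93)²/(2·1.11²)) = 0.359407·exp(-0.18765) = 0.297915
Unnormalised posteriors:
  π_1·p_1 = 0.93 × 0.0383354 = 0.0356519
  π_2·p_2 = 0.07 × 0.297915 = 0.0208541
Normaliser: 0.0356519 + 0.0208541 = 0.056506
So the posterior for Cluster 1 is 0.0356519 / 0.056506 ≈ 0.6309.

0.6309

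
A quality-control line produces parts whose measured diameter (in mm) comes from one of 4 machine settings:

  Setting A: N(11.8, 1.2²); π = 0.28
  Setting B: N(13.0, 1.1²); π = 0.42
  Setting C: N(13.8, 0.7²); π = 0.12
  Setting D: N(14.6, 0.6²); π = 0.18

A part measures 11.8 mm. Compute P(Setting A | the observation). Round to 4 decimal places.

By Bayes' theorem, P(k | x) = P(Z=k) f_k(x) / Σ_j P(Z=j) f_j(x).
Normal densities:
  p_A = (1/(1.2·√(2π)))·exp(−(11.8−11.8)²/(2·1.2²)) = 0.332452·exp(-0.00000) = 0.332452
  p_B = (1/(1.1·√(2π)))·exp(−(11.8−13.0)²/(2·1.1²)) = 0.362675·exp(-0.59504) = 0.20003
  p_C = (1/(0.7·√(2π)))·exp(−(11.8−13.8)²/(2·0.7²)) = 0.569918·exp(-4.08163) = 0.00962014
  p_D = (1/(0.6·√(2π)))·exp(−(11.8−14.6)²/(2·0.6²)) = 0.664904·exp(-10.88889) = 1.24101e-05
Prior × likelihood for each component:
  P(Z=A)·p_A = 0.28 × 0.332452 = 0.0930865
  P(Z=B)·p_B = 0.42 × 0.20003 = 0.0840124
  P(Z=C)·p_C = 0.12 × 0.00962014 = 0.00115442
  P(Z=D)·p_D = 0.18 × 1.24101e-05 = 2.23381e-06
Marginal: 0.0930865 + 0.0840124 + 0.00115442 + 2.23381e-06 = 0.178256
Responsibility of Setting A: 0.0930865 / 0.178256 ≈ 0.5222

0.5222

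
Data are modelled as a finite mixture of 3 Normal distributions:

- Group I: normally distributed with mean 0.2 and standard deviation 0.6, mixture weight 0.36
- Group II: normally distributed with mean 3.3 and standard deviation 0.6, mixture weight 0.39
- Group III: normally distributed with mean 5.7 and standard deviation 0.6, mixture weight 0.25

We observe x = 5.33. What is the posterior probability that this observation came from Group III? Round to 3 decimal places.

By Bayes' theorem, P(k | x) = π_k f_k(x) / Σ_j π_j f_j(x).
Normal densities:
  L_I = (1/(0.6·√(2π)))·exp(−(5.33−0.2)²/(2·0.6²)) = 0.664904·exp(-36.55125) = 8.88695e-17
  L_II = (1/(0.6·√(2π)))·exp(−(5.33−3.3)²/(2·0.6²)) = 0.664904·exp(-5.72347) = 0.00217313
  L_III = (1/(0.6·√(2π)))·exp(−(5.33−5.7)²/(2·0.6²)) = 0.664904·exp(-0.19014) = 0.549772
Prior × likelihood for each component:
  π_I·L_I = 0.36 × 8.88695e-17 = 3.1993e-17
  π_II·L_II = 0.39 × 0.00217313 = 0.000847522
  π_III·L_III = 0.25 × 0.549772 = 0.137443
Evidence: 3.1993e-17 + 0.000847522 + 0.137443 = 0.13829
Responsibility of Group III: 0.137443 / 0.13829 ≈ 0.994

0.994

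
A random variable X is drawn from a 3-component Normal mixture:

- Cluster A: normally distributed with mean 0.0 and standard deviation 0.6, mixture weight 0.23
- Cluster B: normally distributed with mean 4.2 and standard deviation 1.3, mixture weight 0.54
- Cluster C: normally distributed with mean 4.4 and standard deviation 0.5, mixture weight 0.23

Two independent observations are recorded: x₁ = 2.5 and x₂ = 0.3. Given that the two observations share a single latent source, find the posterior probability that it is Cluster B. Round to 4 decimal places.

By Bayes' theorem, P(k | x) = P(Z=k) f_k(x) / Σ_j P(Z=j) f_j(x).
Since both observations come from the same component, the likelihood for component k is f_k(x₁)·f_k(x₂).
  L_A = [(1/(0.6·√(2π)))·exp(−(2.5−0.0)²/(2·0.6²)) = 0.664904·exp(-8.68056) = 0.000112938] × [0.586776] = 6.62695e-05
  L_B = [(1/(1.3·√(2π)))·exp(−(2.5−4.2)²/(2·1.3²)) = 0.306879·exp(-0.85503) = 0.130506] × [0.00340911] = 0.000444911
  L_C = [(1/(0.5·√(2π)))·exp(−(2.5−4.4)²/(2·0.5²)) = 0.797885·exp(-7.22000) = 0.000583894] × [1.99968e-15] = 1.1676e-18
Multiply by the mixture weights:
  P(Z=A)·L_A = 0.23 × 6.62695e-05 = 1.5242e-05
  P(Z=B)·L_B = 0.54 × 0.000444911 = 0.000240252
  P(Z=C)·L_C = 0.23 × 1.1676e-18 = 2.68548e-19
Normaliser: 1.5242e-05 + 0.000240252 + 2.68548e-19 = 0.000255494
So the posterior for Cluster B is 0.000240252 / 0.000255494 ≈ 0.9403.

0.9403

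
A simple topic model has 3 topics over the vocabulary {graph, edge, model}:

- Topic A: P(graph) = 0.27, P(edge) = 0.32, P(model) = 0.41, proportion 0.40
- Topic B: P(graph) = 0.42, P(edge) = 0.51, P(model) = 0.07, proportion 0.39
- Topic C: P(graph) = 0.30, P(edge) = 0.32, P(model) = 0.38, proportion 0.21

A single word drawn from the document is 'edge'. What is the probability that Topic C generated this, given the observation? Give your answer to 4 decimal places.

0.1705

The responsibility of component k is π_k f_k(x) divided by Σ_j π_j f_j(x).
Evaluate each component's likelihood at the observed value:
  L_A = P(edge | comp) = 0.32
  L_B = P(edge | comp) = 0.51
  L_C = P(edge | comp) = 0.32
Prior × likelihood for each component:
  π_A·L_A = 0.40 × 0.32 = 0.128
  π_B·L_B = 0.39 × 0.51 = 0.1989
  π_C·L_C = 0.21 × 0.32 = 0.0672
Normaliser: 0.128 + 0.1989 + 0.0672 = 0.3941
Responsibility of Topic C: 0.0672 / 0.3941 ≈ 0.1705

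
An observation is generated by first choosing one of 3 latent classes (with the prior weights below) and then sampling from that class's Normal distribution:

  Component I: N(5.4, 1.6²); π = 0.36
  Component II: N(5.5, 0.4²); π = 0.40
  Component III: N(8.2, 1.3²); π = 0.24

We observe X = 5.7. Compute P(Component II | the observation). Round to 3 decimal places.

P(component k | x) = π_k·f_k(x) / marginal(x), where marginal(x) = Σ_j π_j·f_j(x).
Evaluate each component's likelihood at the observed value:
  p_I = (1/(1.6·√(2π)))·exp(−(5.7−5.4)²/(2·1.6²)) = 0.249339·exp(-0.01758) = 0.244994
  p_II = (1/(0.4·√(2π)))·exp(−(5.7−5.5)²/(2·0.4²)) = 0.997356·exp(-0.12500) = 0.880163
  p_III = (1/(1.3·√(2π)))·exp(−(5.7−8.2)²/(2·1.3²)) = 0.306879·exp(-1.84911) = 0.0482956
Unnormalised posteriors:
  π_I·p_I = 0.36 × 0.244994 = 0.088198
  π_II·p_II = 0.40 × 0.880163 = 0.352065
  π_III·p_III = 0.24 × 0.0482956 = 0.0115909
Evidence: 0.088198 + 0.352065 + 0.0115909 = 0.451854
P(Component II | the observation) = 0.352065 / 0.451854 ≈ 0.779

0.779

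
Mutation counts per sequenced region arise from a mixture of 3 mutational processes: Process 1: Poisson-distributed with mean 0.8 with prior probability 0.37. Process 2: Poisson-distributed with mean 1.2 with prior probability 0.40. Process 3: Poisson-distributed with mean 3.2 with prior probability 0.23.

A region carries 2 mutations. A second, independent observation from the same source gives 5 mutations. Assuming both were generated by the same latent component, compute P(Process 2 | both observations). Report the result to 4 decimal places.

0.0891

Posterior ∝ prior × likelihood, so P(k | x) ∝ w_k f_k(x); normalise over all components.
Since both observations come from the same component, the likelihood for component k is f_k(x₁)·f_k(x₂).
  p_1 = [0.143785] × [0.00122697] = 0.00017642
  p_2 = [0.21686] × [0.00624556] = 0.00135441
  p_3 = [0.208702] × [0.113979] = 0.0237878
Weight by the priors:
  w_1·p_1 = 0.37 × 0.00017642 = 6.52754e-05
  w_2·p_2 = 0.40 × 0.00135441 = 0.000541765
  w_3·p_3 = 0.23 × 0.0237878 = 0.00547119
Normaliser: 6.52754e-05 + 0.000541765 + 0.00547119 = 0.00607823
Responsibility of Process 2: 0.000541765 / 0.00607823 ≈ 0.0891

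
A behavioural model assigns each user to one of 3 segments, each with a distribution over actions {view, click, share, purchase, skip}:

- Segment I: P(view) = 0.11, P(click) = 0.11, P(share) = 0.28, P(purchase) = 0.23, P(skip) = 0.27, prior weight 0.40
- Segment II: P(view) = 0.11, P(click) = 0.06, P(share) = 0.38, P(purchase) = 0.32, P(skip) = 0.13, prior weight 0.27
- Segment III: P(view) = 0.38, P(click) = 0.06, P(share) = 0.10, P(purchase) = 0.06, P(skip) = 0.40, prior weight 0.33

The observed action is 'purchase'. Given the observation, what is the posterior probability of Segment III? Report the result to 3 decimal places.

0.100

By Bayes' theorem, P(k | x) = π_k f_k(x) / Σ_j π_j f_j(x).
Component likelihoods at x = 'purchase':
  p_I = 0.23
  p_II = 0.32
  p_III = 0.06
Prior × likelihood for each component:
  π_I·p_I = 0.40 × 0.23 = 0.092
  π_II·p_II = 0.27 × 0.32 = 0.0864
  π_III·p_III = 0.33 × 0.06 = 0.0198
Evidence: 0.092 + 0.0864 + 0.0198 = 0.1982
Responsibility of Segment III: 0.0198 / 0.1982 ≈ 0.100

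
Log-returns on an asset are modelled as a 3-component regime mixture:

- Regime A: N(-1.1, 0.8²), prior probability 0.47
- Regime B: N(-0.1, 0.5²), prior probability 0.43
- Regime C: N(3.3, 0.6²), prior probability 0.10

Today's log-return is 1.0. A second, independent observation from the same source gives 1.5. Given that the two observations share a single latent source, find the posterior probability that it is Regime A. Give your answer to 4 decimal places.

0.1151

The responsibility of component k is w_k f_k(x) divided by Σ_j w_j f_j(x).
Since both observations come from the same component, the likelihood for component k is f_k(x₁)·f_k(x₂).
  f_A = [(1/(0.8·√(2π)))·exp(−(1.0−-1.1)²/(2·0.8²)) = 0.498678·exp(-3.44531) = 0.0159052] × [0.00253631] = 4.03406e-05
  f_B = [(1/(0.5·√(2π)))·exp(−(1.0−-0.1)²/(2·0.5²)) = 0.797885·exp(-2.42000) = 0.0709492] × [0.00476818] = 0.000338298
  f_C = [(1/(0.6·√(2π)))·exp(−(1.0−3.3)²/(2·0.6²)) = 0.664904·exp(-7.34722) = 0.000428451] × [0.00738641] = 3.16471e-06
Unnormalised posteriors:
  w_A·f_A = 0.47 × 4.03406e-05 = 1.89601e-05
  w_B·f_B = 0.43 × 0.000338298 = 0.000145468
  w_C·f_C = 0.10 × 3.16471e-06 = 3.16471e-07
Marginal: 1.89601e-05 + 0.000145468 + 3.16471e-07 = 0.000164745
So the posterior for Regime A is 1.89601e-05 / 0.000164745 ≈ 0.1151.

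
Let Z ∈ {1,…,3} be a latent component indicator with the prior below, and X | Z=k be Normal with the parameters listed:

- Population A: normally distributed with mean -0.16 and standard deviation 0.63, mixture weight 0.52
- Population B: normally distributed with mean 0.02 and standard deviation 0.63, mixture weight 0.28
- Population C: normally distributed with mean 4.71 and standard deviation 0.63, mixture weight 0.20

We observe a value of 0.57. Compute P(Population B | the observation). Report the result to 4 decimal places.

0.4185

Apply Bayes' rule: the posterior for each component is proportional to its prior times its likelihood at x.
Normal densities:
  L_A = (1/(0.63·√(2π)))·exp(−(0.57−-0.16)²/(2·0.63²)) = 0.633242·exp(-0.67133) = 0.323605
  L_B = (1/(0.63·√(2π)))·exp(−(0.57−0.02)²/(2·0.63²)) = 0.633242·exp(-0.38108) = 0.432583
  L_C = (1/(0.63·√(2π)))·exp(−(0.57−4.71)²/(2·0.63²)) = 0.633242·exp(-21.59184) = 2.65677e-10
Prior × likelihood for each component:
  π_A·L_A = 0.52 × 0.323605 = 0.168275
  π_B·L_B = 0.28 × 0.432583 = 0.121123
  π_C·L_C = 0.20 × 2.65677e-10 = 5.31354e-11
Marginal: 0.168275 + 0.121123 + 5.31354e-11 = 0.289398
So the posterior for Population B is 0.121123 / 0.289398 ≈ 0.4185.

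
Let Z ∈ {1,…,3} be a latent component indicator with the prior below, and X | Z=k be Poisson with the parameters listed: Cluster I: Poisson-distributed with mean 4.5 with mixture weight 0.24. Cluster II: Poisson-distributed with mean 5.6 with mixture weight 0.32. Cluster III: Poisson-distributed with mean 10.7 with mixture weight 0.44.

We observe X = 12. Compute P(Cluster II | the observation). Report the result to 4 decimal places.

P(component k | x) = P(Z=k)·f_k(x) / marginal(x), where marginal(x) = Σ_j P(Z=j)·f_j(x).
Poisson probabilities:
  L_I = e^(−4.5)·4.5^12/12! = 0.00159915
  L_II = e^(−5.6)·5.6^12/12! = 0.00734294
  L_III = e^(−10.7)·10.7^12/12! = 0.106003
Multiply by the mixture weights:
  P(Z=I)·L_I = 0.24 × 0.00159915 = 0.000383795
  P(Z=II)·L_II = 0.32 × 0.00734294 = 0.00234974
  P(Z=III)·L_III = 0.44 × 0.106003 = 0.0466412
Evidence: 0.000383795 + 0.00234974 + 0.0466412 = 0.0493748
Responsibility of Cluster II: 0.00234974 / 0.0493748 ≈ 0.0476

0.0476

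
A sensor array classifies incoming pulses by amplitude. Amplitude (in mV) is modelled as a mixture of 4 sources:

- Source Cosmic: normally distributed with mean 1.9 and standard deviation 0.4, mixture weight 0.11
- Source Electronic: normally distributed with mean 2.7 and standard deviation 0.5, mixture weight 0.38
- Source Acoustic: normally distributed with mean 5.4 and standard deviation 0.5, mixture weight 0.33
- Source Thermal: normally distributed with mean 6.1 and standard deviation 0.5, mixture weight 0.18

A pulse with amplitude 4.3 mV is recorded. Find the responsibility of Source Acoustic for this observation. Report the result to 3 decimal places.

Posterior ∝ prior × likelihood, so P(k | x) ∝ P(Z=k) f_k(x); normalise over all components.
Component likelihoods at x = 4.3 mV:
  f_Cosmic = (1/(0.4·√(2π)))·exp(−(4.3−1.9)²/(2·0.4²)) = 0.997356·exp(-18.00000) = 1.51897e-08
  f_Electronic = (1/(0.5·√(2π)))·exp(−(4.3−2.7)²/(2·0.5²)) = 0.797885·exp(-5.12000) = 0.00476818
  f_Acoustic = (1/(0.5·√(2π)))·exp(−(4.3−5.4)²/(2·0.5²)) = 0.797885·exp(-2.42000) = 0.0709492
  f_Thermal = (1/(0.5·√(2π)))·exp(−(4.3−6.1)²/(2·0.5²)) = 0.797885·exp(-6.48000) = 0.0012238
Prior × likelihood for each component:
  P(Z=Cosmic)·f_Cosmic = 0.11 × 1.51897e-08 = 1.67087e-09
  P(Z=Electronic)·f_Electronic = 0.38 × 0.00476818 = 0.00181191
  P(Z=Acoustic)·f_Acoustic = 0.33 × 0.0709492 = 0.0234132
  P(Z=Thermal)·f_Thermal = 0.18 × 0.0012238 = 0.000220285
Normaliser: 1.67087e-09 + 0.00181191 + 0.0234132 + 0.000220285 = 0.0254454
P(Source Acoustic | data) = 0.0234132 / 0.0254454 ≈ 0.920

0.920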